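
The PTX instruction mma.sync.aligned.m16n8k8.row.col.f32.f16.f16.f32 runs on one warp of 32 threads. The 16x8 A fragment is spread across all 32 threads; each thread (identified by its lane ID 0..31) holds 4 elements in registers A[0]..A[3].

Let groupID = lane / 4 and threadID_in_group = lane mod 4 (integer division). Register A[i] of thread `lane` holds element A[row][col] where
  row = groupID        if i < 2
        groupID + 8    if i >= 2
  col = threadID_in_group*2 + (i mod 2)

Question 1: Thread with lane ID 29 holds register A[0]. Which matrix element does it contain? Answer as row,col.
7,2

lane 29->29/4=7, 29 mod 4=1
i=0  r:7+0->7  c:2·1+0->2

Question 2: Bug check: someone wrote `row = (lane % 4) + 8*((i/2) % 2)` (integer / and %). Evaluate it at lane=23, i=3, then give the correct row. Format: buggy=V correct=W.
`(lane % 4) + 8*((i/2) % 2)`[23,3]=>11
lane 23: grp=5 (23/4), tig=3 (23%4)
i=3: r=5+8=13, c=3*2+1=7
row: 11 vs 13

buggy=11 correct=13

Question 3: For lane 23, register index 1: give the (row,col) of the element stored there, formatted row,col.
23: gr=5,th=3
[1] (5+0,3*2+1) = (5,7)

5,7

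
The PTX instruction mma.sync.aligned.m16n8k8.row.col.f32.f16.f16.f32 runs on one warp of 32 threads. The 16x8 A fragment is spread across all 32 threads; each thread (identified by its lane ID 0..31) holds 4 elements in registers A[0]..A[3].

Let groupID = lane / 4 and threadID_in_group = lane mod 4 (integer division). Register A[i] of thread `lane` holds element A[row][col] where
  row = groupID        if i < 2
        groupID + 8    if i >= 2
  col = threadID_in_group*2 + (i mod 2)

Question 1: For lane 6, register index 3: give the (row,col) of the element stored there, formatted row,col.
9,5

6: gid=1,tid=2
[3] (1+8,2*2+1) = (9,5)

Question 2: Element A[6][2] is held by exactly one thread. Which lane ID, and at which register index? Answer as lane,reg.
r=6→G=6,rhi=0  c=2→T=1,p=0
L=6*4+1=25  i=0*2+0=0

25,0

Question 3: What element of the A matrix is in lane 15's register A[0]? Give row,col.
3,6

lane 15=>15/4=3, 15 mod 4=3
i=0  r:3+0=>3  c:2·3+0=>6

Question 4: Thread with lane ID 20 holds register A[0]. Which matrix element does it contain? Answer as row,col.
5,0

L=20⇒gr=20>>2=5, th=20&3=0
[0]⇒row 5+0=5  col 0·2+0=0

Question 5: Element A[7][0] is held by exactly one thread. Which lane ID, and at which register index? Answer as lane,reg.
28,0

r:7=>grp=7,rB=0  c:0=>tig=0,lo=0
L=7*4+0=28  i=0*2+0=0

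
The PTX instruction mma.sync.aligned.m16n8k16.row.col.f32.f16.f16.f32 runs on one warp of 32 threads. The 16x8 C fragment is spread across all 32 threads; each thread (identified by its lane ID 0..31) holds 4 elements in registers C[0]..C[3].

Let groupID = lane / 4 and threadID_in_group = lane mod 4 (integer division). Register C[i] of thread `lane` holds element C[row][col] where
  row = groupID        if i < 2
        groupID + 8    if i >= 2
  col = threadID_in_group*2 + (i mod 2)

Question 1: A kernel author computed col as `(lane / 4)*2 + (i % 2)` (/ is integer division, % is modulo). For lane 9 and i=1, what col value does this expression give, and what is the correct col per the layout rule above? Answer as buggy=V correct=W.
buggy=5 correct=3

`(lane / 4)*2 + (i % 2)`[9,1]→5
9: G=2,T=1
[1] (2+0,1*2+1) = (2,3)
col: 5 vs 3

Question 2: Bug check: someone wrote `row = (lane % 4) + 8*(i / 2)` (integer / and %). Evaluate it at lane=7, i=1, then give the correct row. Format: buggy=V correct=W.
buggy=3 correct=1

`(lane % 4) + 8*(i / 2)`[7,1]→3
lane 7→7/4=1, 7 mod 4=3
i=1  r:1+0→1  c:2·3+1→7
row: 3 vs 1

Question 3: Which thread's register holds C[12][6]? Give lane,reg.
19,2

r: 12->gid=4,r8=1  c: 6->tid=3,i&1=0
L=4*4+3=19  i=1*2+0=2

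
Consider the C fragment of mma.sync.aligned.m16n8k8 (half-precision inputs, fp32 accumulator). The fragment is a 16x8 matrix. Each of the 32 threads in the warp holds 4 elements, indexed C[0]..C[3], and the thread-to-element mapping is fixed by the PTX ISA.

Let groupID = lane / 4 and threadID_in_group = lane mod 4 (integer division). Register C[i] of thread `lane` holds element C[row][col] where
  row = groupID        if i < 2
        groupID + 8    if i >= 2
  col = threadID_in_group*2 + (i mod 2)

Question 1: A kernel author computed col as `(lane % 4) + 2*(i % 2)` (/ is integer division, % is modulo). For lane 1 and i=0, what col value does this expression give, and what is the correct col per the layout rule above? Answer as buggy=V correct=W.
buggy=1 correct=2

`(lane % 4) + 2*(i % 2)`[1,0]=>1
L=1=>grp=1>>2=0, tig=1&3=1
[0]=>row 0+0=0  col 1·2+0=2
col: 1 vs 2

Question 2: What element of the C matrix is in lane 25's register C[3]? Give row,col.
14,3

25: grp=6,tig=1
[3] (6+8,1*2+1) = (14,3)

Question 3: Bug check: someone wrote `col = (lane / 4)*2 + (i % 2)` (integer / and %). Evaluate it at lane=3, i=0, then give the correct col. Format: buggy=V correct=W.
`(lane / 4)*2 + (i % 2)`[3,0]→0
lane 3→3/4=0, 3 mod 4=3
i=0  r:0+0→0  c:2·3+0→6
col: 0 vs 6

buggy=0 correct=6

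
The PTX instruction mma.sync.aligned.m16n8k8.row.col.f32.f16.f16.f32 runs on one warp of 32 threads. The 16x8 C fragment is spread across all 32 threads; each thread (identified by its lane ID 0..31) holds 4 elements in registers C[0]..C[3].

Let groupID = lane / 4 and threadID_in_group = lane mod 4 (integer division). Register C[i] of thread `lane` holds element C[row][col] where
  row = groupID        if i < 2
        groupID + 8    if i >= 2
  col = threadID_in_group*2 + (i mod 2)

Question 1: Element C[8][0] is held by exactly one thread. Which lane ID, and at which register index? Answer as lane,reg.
0,2

r=8→G=0,rhi=1  c=0→T=0,p=0
L=0*4+0=0  i=1*2+0=2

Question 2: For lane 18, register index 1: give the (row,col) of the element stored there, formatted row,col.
4,5

18: gr=4,th=2
[1] (4+0,2*2+1) = (4,5)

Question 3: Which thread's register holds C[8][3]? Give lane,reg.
1,3

r=8→G=0,rhi=1  c=3→T=1,p=1
L=0*4+1=1  i=1*2+1=3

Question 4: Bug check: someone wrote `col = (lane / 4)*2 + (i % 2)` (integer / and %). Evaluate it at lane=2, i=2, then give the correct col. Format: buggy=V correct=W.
buggy=0 correct=4

`(lane / 4)*2 + (i % 2)`[2,2]->0
L=2->gid=2>>2=0, tid=2&3=2
[2]->row 0+8=8  col 2·2+0=4
col: 0 vs 4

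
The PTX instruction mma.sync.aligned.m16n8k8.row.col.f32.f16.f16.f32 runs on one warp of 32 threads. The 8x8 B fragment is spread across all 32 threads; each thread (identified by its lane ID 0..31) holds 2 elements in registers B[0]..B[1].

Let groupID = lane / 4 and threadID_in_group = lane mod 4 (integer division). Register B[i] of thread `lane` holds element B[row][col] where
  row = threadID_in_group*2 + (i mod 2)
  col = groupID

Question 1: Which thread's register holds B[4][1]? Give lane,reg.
6,0

c=1→G=1  r=4→T=2,p=0
L=1*4+2=6  i=0=0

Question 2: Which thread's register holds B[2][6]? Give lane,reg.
25,0

c: 6->gid=6  r: 2->tid=1,i&1=0
L=6*4+1=25  i=0=0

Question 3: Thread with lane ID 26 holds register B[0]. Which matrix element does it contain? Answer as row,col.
L=26⇒gr=26>>2=6, th=26&3=2
[0]⇒row 2·2+0=4  col gr=6

4,6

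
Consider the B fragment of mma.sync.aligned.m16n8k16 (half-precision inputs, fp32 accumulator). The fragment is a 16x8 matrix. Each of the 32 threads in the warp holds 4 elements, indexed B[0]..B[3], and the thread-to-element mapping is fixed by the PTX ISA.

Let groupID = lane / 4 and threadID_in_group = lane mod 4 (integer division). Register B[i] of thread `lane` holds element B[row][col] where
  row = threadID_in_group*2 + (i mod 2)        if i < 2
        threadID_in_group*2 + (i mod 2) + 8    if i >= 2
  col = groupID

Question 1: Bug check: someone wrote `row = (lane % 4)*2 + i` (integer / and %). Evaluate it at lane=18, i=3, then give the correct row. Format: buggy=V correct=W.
`(lane % 4)*2 + i`[18,3]->7
18: gid=4,tid=2
[3] (2*2+1+8,4) = (13,4)
row: 7 vs 13

buggy=7 correct=13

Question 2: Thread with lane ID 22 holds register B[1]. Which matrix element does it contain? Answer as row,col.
5,5

lane 22⇒22/4=5, 22 mod 4=2
i=1  r:2·2+1+0⇒5  c:5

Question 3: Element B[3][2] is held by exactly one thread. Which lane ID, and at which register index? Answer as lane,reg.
9,1

c=2->g=2  r=3->rb=0,t=1,b0=1
L=2*4+1=9  i=0*2+1=1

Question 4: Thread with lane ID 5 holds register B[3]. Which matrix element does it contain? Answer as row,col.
lane 5: gr=1 (5/4), th=1 (5%4)
i=3: r=1*2+1+8=11, c=gr=1

11,1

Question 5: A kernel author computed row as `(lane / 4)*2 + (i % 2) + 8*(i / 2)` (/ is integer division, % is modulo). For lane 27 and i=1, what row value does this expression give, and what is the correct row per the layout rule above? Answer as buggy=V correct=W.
buggy=13 correct=7

`(lane / 4)*2 + (i % 2) + 8*(i / 2)`[27,1]->13
lane 27: g=6 (27/4), t=3 (27%4)
i=1: r=3*2+1+0=7, c=g=6
row: 13 vs 7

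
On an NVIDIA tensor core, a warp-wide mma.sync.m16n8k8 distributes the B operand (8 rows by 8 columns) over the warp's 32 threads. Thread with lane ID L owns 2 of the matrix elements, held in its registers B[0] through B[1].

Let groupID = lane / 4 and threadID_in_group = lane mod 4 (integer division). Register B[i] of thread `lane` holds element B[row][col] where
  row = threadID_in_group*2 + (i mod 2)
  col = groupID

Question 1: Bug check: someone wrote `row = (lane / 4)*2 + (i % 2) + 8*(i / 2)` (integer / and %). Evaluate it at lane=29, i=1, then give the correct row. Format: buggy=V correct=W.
`(lane / 4)*2 + (i % 2) + 8*(i / 2)`[29,1]->15
L=29->gid=29>>2=7, tid=29&3=1
[1]->row 1·2+1=3  col gid=7
row: 15 vs 3

buggy=15 correct=3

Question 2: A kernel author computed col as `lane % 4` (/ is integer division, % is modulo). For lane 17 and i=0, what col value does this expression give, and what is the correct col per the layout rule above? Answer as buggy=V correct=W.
buggy=1 correct=4

`lane % 4`[17,0]->1
lane 17: g=4 (17/4), t=1 (17%4)
i=0: r=1*2+0=2, c=g=4
col: 1 vs 4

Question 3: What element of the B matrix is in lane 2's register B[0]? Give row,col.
4,0

2: gr=0,th=2
[0] (2*2+0,0) = (4,0)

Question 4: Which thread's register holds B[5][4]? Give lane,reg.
18,1

c=4->g=4  r=5->t=2,b0=1
L=4*4+2=18  i=1=1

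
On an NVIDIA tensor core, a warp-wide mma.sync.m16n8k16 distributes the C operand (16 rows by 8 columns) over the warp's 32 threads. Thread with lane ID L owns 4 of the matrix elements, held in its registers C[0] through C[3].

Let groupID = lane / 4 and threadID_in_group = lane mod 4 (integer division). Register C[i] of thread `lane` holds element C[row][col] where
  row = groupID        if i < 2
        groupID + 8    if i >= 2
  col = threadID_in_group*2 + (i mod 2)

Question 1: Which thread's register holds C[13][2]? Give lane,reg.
r=13->g=5,rb=1  c=2->t=1,b0=0
L=5*4+1=21  i=1*2+0=2

21,2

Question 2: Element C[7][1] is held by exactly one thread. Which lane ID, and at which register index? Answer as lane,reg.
28,1

r=7->g=7,rb=0  c=1->t=0,b0=1
L=7*4+0=28  i=0*2+1=1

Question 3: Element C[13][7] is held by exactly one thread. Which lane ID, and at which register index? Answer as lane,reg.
23,3

r=13->g=5,rb=1  c=7->t=3,b0=1
L=5*4+3=23  i=1*2+1=3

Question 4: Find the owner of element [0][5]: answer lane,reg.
r: 0->gid=0,r8=0  c: 5->tid=2,i&1=1
L=0*4+2=2  i=0*2+1=1

2,1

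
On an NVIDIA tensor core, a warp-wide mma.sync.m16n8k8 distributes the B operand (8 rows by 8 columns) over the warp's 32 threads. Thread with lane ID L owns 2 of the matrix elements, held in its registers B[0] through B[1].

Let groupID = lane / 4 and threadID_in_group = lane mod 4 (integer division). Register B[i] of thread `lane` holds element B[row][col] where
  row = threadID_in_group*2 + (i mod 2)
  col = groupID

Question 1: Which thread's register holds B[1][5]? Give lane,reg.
20,1

c=5→G=5  r=1→T=0,p=1
L=5*4+0=20  i=1=1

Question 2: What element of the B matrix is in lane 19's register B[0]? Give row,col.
6,4

L=19=>grp=19>>2=4, tig=19&3=3
[0]=>row 3·2+0=6  col grp=4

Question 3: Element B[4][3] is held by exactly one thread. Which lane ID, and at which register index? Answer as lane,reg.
14,0

c=3->g=3  r=4->t=2,b0=0
L=3*4+2=14  i=0=0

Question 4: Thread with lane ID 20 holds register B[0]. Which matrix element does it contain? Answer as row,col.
0,5

20: G=5,T=0
[0] (0*2+0,5) = (0,5)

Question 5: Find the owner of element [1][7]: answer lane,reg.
c:7=>grp=7  r:1=>tig=0,lo=1
L=7*4+0=28  i=1=1

28,1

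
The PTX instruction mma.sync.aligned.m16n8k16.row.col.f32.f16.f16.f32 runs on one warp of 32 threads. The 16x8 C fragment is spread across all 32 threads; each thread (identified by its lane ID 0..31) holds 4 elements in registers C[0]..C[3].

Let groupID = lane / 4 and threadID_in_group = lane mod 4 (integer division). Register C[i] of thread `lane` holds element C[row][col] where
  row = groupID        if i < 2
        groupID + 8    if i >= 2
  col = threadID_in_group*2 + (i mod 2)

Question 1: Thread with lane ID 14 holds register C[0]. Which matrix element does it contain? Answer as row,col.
3,4

lane 14=>14/4=3, 14 mod 4=2
i=0  r:3+0=>3  c:2·2+0=>4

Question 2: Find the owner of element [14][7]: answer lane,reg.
r:14=>grp=6,rB=1  c:7=>tig=3,lo=1
L=6*4+3=27  i=1*2+1=3

27,3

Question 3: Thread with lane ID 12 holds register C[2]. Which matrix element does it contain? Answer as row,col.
11,0

lane 12→12/4=3, 12 mod 4=0
i=2  r:3+8→11  c:2·0+0→0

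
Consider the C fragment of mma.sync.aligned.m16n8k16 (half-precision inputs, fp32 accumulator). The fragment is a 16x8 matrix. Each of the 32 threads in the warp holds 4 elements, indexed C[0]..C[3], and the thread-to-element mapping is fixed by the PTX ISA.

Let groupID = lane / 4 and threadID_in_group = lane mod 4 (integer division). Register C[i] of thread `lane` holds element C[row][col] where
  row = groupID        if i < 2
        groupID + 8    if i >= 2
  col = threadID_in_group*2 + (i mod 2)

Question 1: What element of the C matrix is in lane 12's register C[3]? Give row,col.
11,1

L=12⇒gr=12>>2=3, th=12&3=0
[3]⇒row 3+8=11  col 0·2+1=1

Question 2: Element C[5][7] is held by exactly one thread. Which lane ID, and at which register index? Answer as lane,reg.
r=5→G=5,rhi=0  c=7→T=3,p=1
L=5*4+3=23  i=0*2+1=1

23,1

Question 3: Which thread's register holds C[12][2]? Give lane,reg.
17,2

r:12=>grp=4,rB=1  c:2=>tig=1,lo=0
L=4*4+1=17  i=1*2+0=2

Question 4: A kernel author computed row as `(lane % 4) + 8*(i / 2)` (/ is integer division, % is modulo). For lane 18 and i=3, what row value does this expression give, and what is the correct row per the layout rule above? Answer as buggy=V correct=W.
`(lane % 4) + 8*(i / 2)`[18,3]->10
18: g=4,t=2
[3] (4+8,2*2+1) = (12,5)
row: 10 vs 12

buggy=10 correct=12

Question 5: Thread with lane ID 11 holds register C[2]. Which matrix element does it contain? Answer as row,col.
L=11→G=11>>2=2, T=11&3=3
[2]→row 2+8=10  col 3·2+0=6

10,6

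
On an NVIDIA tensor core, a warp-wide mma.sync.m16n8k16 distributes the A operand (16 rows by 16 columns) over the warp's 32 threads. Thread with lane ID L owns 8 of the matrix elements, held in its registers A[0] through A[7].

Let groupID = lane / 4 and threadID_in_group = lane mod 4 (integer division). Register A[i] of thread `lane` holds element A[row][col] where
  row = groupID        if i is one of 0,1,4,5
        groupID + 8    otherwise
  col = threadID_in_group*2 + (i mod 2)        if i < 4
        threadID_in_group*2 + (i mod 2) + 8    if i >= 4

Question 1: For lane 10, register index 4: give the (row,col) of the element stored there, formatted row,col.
lane 10→10/4=2, 10 mod 4=2
i=4  r:2+0→2  c:2·2+0+8→12

2,12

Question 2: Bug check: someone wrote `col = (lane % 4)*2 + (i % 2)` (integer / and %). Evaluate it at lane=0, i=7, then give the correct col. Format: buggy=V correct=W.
buggy=1 correct=9

`(lane % 4)*2 + (i % 2)`[0,7]->1
lane 0: gid=0 (0/4), tid=0 (0%4)
i=7: r=0+8=8, c=0*2+1+8=9
col: 1 vs 9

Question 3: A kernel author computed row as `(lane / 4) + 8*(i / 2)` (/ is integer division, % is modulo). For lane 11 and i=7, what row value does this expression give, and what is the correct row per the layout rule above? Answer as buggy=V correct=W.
buggy=26 correct=10

`(lane / 4) + 8*(i / 2)`[11,7]→26
lane 11: G=2 (11/4), T=3 (11%4)
i=7: r=2+8=10, c=3*2+1+8=15
row: 26 vs 10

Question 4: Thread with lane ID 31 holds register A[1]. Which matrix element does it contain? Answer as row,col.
7,7

lane 31=>31/4=7, 31 mod 4=3
i=1  r:7+0=>7  c:2·3+1+0=>7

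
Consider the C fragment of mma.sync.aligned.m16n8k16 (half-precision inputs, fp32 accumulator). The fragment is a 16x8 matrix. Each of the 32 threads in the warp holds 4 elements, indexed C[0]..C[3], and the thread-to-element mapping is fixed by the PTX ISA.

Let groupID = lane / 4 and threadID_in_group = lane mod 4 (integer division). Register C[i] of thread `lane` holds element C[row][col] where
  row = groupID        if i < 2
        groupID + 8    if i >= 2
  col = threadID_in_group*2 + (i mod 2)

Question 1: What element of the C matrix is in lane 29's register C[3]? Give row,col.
lane 29=>29/4=7, 29 mod 4=1
i=3  r:7+8=>15  c:2·1+1=>3

15,3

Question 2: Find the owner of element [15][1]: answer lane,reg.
r:15=>grp=7,rB=1  c:1=>tig=0,lo=1
L=7*4+0=28  i=1*2+1=3

28,3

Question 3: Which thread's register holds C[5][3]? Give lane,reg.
21,1

r=5->g=5,rb=0  c=3->t=1,b0=1
L=5*4+1=21  i=0*2+1=1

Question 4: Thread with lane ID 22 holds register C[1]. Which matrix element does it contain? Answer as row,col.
lane 22: G=5 (22/4), T=2 (22%4)
i=1: r=5+0=5, c=2*2+1=5

5,5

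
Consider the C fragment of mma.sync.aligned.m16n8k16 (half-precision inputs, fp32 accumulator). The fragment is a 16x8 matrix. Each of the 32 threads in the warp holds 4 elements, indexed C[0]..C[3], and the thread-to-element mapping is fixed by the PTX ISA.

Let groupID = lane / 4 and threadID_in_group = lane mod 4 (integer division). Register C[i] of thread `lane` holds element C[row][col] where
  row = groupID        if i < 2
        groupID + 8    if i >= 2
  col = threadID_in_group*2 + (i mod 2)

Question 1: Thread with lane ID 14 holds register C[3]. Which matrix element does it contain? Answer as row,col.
11,5

lane 14: gid=3 (14/4), tid=2 (14%4)
i=3: r=3+8=11, c=2*2+1=5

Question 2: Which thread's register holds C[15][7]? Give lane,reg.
r=15⇒gr=7,Rb=1  c=7⇒th=3,odd=1
L=7*4+3=31  i=1*2+1=3

31,3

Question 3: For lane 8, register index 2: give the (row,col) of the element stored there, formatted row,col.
8: grp=2,tig=0
[2] (2+8,0*2+0) = (10,0)

10,0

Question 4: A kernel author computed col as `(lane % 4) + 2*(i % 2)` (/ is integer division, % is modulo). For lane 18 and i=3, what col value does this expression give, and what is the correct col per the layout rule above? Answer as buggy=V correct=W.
`(lane % 4) + 2*(i % 2)`[18,3]->4
18: gid=4,tid=2
[3] (4+8,2*2+1) = (12,5)
col: 4 vs 5

buggy=4 correct=5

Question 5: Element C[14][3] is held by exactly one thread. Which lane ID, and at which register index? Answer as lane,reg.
r=14⇒gr=6,Rb=1  c=3⇒th=1,odd=1
L=6*4+1=25  i=1*2+1=3

25,3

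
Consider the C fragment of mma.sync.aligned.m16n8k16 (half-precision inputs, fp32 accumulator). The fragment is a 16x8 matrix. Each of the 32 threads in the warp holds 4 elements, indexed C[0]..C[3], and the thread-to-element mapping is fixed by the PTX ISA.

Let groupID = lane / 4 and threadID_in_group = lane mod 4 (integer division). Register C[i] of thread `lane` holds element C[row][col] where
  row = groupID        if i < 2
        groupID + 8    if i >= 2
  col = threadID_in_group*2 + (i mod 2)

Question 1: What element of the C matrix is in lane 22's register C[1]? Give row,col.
5,5

22: g=5,t=2
[1] (5+0,2*2+1) = (5,5)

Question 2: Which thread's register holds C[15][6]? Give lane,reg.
r:15=>grp=7,rB=1  c:6=>tig=3,lo=0
L=7*4+3=31  i=1*2+0=2

31,2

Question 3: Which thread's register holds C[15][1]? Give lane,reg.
28,3

r=15→G=7,rhi=1  c=1→T=0,p=1
L=7*4+0=28  i=1*2+1=3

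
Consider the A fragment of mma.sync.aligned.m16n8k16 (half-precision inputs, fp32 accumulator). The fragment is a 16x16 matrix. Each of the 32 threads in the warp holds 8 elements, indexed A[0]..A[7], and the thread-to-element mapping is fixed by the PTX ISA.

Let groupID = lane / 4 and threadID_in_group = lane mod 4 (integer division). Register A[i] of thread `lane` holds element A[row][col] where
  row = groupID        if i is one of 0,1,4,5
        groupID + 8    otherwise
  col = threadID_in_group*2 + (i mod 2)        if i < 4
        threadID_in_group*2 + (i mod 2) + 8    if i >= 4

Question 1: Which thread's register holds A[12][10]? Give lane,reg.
r:12=>grp=4,rB=1  c:10=>cB=1,tig=1,lo=0
L=4*4+1=17  i=1*4+1*2+0=6

17,6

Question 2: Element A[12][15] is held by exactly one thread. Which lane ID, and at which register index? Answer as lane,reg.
r: 12->gid=4,r8=1  c: 15->c8=1,tid=3,i&1=1
L=4*4+3=19  i=1*4+1*2+1=7

19,7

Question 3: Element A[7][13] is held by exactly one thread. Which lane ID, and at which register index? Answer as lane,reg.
30,5

r: 7->gid=7,r8=0  c: 13->c8=1,tid=2,i&1=1
L=7*4+2=30  i=1*4+0*2+1=5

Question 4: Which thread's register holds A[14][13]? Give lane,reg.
r:14=>grp=6,rB=1  c:13=>cB=1,tig=2,lo=1
L=6*4+2=26  i=1*4+1*2+1=7

26,7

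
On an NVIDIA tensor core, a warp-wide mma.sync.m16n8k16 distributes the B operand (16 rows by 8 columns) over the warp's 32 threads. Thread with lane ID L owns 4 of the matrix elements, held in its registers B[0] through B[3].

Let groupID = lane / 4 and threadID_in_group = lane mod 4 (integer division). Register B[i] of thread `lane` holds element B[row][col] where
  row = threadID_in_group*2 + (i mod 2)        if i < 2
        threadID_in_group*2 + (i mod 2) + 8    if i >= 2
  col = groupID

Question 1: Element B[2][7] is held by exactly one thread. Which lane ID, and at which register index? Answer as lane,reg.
c=7→G=7  r=2→rhi=0,T=1,p=0
L=7*4+1=29  i=0*2+0=0

29,0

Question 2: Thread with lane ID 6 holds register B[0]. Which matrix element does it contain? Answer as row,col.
4,1

6: g=1,t=2
[0] (2*2+0+0,1) = (4,1)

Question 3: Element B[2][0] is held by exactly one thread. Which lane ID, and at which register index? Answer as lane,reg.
1,0

c: 0->gid=0  r: 2->r8=0,tid=1,i&1=0
L=0*4+1=1  i=0*2+0=0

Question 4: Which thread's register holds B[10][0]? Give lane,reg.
c=0⇒gr=0  r=10⇒Rb=1,th=1,odd=0
L=0*4+1=1  i=1*2+0=2

1,2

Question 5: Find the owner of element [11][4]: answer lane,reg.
17,3

c=4→G=4  r=11→rhi=1,T=1,p=1
L=4*4+1=17  i=1*2+1=3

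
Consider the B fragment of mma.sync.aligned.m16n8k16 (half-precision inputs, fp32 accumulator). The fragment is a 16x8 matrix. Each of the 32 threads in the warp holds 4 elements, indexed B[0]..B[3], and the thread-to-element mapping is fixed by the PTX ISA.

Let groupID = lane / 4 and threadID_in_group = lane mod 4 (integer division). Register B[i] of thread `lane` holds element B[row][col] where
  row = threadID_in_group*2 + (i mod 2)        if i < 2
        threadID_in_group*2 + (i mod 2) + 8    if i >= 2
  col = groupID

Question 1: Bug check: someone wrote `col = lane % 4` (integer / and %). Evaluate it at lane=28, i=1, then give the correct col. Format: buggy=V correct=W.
buggy=0 correct=7

`lane % 4`[28,1]=>0
28: grp=7,tig=0
[1] (0*2+1+0,7) = (1,7)
col: 0 vs 7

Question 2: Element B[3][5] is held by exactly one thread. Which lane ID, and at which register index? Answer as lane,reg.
c: 5->gid=5  r: 3->r8=0,tid=1,i&1=1
L=5*4+1=21  i=0*2+1=1

21,1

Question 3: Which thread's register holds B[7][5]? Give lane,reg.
c=5→G=5  r=7→rhi=0,T=3,p=1
L=5*4+3=23  i=0*2+1=1

23,1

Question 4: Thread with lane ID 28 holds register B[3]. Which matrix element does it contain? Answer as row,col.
lane 28: g=7 (28/4), t=0 (28%4)
i=3: r=0*2+1+8=9, c=g=7

9,7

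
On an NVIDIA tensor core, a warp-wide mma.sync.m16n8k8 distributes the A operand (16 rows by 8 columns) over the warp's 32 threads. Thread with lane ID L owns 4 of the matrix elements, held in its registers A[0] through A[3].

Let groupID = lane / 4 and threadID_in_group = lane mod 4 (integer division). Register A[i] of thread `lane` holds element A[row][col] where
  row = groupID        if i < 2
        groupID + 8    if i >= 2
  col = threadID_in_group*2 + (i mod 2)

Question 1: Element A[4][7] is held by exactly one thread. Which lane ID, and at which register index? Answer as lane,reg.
r=4->g=4,rb=0  c=7->t=3,b0=1
L=4*4+3=19  i=0*2+1=1

19,1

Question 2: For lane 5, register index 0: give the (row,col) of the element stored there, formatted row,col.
5: g=1,t=1
[0] (1+0,1*2+0) = (1,2)

1,2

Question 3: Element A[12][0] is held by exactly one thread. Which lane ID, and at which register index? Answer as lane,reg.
16,2

r:12=>grp=4,rB=1  c:0=>tig=0,lo=0
L=4*4+0=16  i=1*2+0=2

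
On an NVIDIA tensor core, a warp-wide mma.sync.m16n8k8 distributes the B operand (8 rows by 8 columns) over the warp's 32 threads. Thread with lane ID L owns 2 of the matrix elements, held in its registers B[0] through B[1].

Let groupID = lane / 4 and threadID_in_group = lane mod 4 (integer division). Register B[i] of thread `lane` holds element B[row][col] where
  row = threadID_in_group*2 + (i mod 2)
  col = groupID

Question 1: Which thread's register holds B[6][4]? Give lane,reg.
19,0

c: 4->gid=4  r: 6->tid=3,i&1=0
L=4*4+3=19  i=0=0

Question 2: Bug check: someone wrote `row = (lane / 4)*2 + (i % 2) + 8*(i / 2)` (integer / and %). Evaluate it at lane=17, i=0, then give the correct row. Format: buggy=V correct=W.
buggy=8 correct=2

`(lane / 4)*2 + (i % 2) + 8*(i / 2)`[17,0]→8
L=17→G=17>>2=4, T=17&3=1
[0]→row 1·2+0=2  col G=4
row: 8 vs 2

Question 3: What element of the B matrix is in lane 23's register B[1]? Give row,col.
7,5

lane 23->23/4=5, 23 mod 4=3
i=1  r:2·3+1->7  c:5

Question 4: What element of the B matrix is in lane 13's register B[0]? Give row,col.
L=13⇒gr=13>>2=3, th=13&3=1
[0]⇒row 1·2+0=2  col gr=3

2,3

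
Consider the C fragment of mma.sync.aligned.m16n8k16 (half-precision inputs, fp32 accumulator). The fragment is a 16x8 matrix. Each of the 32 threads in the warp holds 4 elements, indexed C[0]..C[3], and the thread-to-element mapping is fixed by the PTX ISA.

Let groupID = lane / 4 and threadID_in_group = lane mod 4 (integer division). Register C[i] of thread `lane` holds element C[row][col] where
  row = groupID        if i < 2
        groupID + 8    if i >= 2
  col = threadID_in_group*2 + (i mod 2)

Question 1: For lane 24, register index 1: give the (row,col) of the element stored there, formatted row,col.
6,1

lane 24: gr=6 (24/4), th=0 (24%4)
i=1: r=6+0=6, c=0*2+1=1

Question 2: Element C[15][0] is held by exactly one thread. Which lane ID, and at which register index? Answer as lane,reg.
28,2

r=15->g=7,rb=1  c=0->t=0,b0=0
L=7*4+0=28  i=1*2+0=2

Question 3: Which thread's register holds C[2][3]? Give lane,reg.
9,1

r=2->g=2,rb=0  c=3->t=1,b0=1
L=2*4+1=9  i=0*2+1=1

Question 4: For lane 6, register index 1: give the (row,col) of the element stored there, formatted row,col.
lane 6→6/4=1, 6 mod 4=2
i=1  r:1+0→1  c:2·2+1→5

1,5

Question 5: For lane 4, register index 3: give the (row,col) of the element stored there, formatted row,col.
9,1

lane 4->4/4=1, 4 mod 4=0
i=3  r:1+8->9  c:2·0+1->1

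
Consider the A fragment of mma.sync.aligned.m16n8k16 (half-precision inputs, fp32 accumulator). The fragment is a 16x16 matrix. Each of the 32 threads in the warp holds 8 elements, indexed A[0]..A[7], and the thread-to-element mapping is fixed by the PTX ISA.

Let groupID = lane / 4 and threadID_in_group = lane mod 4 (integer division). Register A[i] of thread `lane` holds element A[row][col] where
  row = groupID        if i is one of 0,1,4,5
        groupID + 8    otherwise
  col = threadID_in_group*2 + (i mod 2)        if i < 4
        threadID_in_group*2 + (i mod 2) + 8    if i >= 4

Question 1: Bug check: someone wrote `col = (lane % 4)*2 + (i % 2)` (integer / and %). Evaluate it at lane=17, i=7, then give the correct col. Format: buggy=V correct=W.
buggy=3 correct=11

`(lane % 4)*2 + (i % 2)`[17,7]->3
17: gid=4,tid=1
[7] (4+8,1*2+1+8) = (12,11)
col: 3 vs 11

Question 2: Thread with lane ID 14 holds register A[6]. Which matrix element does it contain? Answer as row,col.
lane 14: grp=3 (14/4), tig=2 (14%4)
i=6: r=3+8=11, c=2*2+0+8=12

11,12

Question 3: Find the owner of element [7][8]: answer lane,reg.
r=7⇒gr=7,Rb=0  c=8⇒Cb=1,th=0,odd=0
L=7*4+0=28  i=1*4+0*2+0=4

28,4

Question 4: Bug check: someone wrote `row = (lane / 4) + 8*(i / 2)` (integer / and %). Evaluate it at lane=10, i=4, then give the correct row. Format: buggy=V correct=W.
`(lane / 4) + 8*(i / 2)`[10,4]=>18
L=10=>grp=10>>2=2, tig=10&3=2
[4]=>row 2+0=2  col 2·2+0+8=12
row: 18 vs 2

buggy=18 correct=2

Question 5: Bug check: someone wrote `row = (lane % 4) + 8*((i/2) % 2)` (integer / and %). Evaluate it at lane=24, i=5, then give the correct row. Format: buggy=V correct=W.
buggy=0 correct=6

`(lane % 4) + 8*((i/2) % 2)`[24,5]⇒0
L=24⇒gr=24>>2=6, th=24&3=0
[5]⇒row 6+0=6  col 0·2+1+8=9
row: 0 vs 6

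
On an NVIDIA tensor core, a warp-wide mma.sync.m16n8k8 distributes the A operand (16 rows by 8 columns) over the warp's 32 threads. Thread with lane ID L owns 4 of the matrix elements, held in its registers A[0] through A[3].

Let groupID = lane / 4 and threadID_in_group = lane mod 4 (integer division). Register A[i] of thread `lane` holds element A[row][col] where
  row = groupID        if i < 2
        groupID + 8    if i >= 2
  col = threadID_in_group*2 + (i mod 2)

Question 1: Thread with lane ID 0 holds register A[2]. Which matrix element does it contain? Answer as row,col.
L=0->g=0>>2=0, t=0&3=0
[2]->row 0+8=8  col 0·2+0=0

8,0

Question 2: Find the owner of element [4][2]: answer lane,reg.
r=4→G=4,rhi=0  c=2→T=1,p=0
L=4*4+1=17  i=0*2+0=0

17,0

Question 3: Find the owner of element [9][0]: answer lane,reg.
4,2

r=9⇒gr=1,Rb=1  c=0⇒th=0,odd=0
L=1*4+0=4  i=1*2+0=2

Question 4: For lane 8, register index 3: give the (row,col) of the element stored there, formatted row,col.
10,1

8: grp=2,tig=0
[3] (2+8,0*2+1) = (10,1)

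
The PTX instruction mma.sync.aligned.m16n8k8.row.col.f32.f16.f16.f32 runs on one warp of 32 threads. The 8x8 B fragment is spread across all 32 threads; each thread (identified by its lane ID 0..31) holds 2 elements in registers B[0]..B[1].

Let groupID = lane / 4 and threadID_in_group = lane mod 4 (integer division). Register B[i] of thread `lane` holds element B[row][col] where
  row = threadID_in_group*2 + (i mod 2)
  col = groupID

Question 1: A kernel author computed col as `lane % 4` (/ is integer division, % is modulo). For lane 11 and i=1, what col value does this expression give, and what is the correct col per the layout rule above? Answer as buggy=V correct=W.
buggy=3 correct=2

`lane % 4`[11,1]->3
11: g=2,t=3
[1] (3*2+1,2) = (7,2)
col: 3 vs 2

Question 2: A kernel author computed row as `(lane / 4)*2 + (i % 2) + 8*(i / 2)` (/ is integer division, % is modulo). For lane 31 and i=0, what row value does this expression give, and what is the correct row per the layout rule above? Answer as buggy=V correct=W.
buggy=14 correct=6

`(lane / 4)*2 + (i % 2) + 8*(i / 2)`[31,0]=>14
31: grp=7,tig=3
[0] (3*2+0,7) = (6,7)
row: 14 vs 6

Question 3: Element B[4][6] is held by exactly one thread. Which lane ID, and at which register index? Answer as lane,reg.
26,0

c:6=>grp=6  r:4=>tig=2,lo=0
L=6*4+2=26  i=0=0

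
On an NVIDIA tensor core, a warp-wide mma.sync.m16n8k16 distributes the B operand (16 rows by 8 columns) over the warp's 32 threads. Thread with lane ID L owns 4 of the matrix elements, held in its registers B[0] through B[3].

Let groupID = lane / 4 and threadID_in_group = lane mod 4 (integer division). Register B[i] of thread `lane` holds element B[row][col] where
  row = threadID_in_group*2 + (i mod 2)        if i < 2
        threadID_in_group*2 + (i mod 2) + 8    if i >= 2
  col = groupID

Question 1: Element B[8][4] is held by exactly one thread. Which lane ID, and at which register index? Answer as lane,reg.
16,2

c: 4->gid=4  r: 8->r8=1,tid=0,i&1=0
L=4*4+0=16  i=1*2+0=2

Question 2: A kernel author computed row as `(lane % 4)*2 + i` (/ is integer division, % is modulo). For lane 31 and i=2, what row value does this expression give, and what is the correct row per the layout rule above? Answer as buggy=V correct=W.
`(lane % 4)*2 + i`[31,2]->8
31: gid=7,tid=3
[2] (3*2+0+8,7) = (14,7)
row: 8 vs 14

buggy=8 correct=14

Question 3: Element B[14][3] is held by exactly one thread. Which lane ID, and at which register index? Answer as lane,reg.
15,2

c:3=>grp=3  r:14=>rB=1,tig=3,lo=0
L=3*4+3=15  i=1*2+0=2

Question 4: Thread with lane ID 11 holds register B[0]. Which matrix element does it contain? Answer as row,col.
lane 11->11/4=2, 11 mod 4=3
i=0  r:2·3+0+0->6  c:2

6,2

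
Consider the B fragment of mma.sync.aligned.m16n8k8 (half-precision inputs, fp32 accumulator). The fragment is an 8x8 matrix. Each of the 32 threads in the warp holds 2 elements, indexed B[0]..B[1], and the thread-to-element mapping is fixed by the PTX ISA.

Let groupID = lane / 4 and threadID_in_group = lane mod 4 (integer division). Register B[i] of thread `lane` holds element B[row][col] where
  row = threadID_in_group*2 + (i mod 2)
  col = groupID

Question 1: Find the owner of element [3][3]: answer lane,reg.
13,1

c: 3->gid=3  r: 3->tid=1,i&1=1
L=3*4+1=13  i=1=1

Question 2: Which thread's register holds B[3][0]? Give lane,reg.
c=0⇒gr=0  r=3⇒th=1,odd=1
L=0*4+1=1  i=1=1

1,1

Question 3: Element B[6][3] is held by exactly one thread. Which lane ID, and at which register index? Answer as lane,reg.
c=3→G=3  r=6→T=3,p=0
L=3*4+3=15  i=0=0

15,0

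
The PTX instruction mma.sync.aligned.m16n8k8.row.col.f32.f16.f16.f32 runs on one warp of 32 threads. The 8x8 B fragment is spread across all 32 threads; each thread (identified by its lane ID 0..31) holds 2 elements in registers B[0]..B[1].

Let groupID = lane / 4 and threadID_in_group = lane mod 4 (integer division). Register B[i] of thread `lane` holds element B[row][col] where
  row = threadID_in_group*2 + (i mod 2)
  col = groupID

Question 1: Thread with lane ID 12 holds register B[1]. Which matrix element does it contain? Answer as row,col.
lane 12=>12/4=3, 12 mod 4=0
i=1  r:2·0+1=>1  c:3

1,3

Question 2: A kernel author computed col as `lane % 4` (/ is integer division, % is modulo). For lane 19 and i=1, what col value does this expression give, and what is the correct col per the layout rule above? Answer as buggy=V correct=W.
`lane % 4`[19,1]⇒3
L=19⇒gr=19>>2=4, th=19&3=3
[1]⇒row 3·2+1=7  col gr=4
col: 3 vs 4

buggy=3 correct=4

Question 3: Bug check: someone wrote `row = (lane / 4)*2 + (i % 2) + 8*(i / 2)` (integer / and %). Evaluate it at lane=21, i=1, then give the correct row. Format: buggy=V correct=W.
`(lane / 4)*2 + (i % 2) + 8*(i / 2)`[21,1]⇒11
lane 21⇒21/4=5, 21 mod 4=1
i=1  r:2·1+1⇒3  c:5
row: 11 vs 3

buggy=11 correct=3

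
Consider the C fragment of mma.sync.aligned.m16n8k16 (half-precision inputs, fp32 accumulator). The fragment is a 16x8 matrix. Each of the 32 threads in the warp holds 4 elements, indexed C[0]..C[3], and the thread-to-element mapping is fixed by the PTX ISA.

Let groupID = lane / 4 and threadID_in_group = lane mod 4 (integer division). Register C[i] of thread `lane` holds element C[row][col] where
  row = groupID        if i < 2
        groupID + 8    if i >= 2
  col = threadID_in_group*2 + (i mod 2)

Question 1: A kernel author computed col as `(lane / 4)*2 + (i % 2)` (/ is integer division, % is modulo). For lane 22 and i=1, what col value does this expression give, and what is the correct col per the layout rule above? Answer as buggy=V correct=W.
`(lane / 4)*2 + (i % 2)`[22,1]->11
22: gid=5,tid=2
[1] (5+0,2*2+1) = (5,5)
col: 11 vs 5

buggy=11 correct=5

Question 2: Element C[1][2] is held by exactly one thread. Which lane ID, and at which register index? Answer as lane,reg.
5,0

r=1⇒gr=1,Rb=0  c=2⇒th=1,odd=0
L=1*4+1=5  i=0*2+0=0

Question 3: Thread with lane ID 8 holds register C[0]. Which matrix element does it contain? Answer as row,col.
2,0

lane 8⇒8/4=2, 8 mod 4=0
i=0  r:2+0⇒2  c:2·0+0⇒0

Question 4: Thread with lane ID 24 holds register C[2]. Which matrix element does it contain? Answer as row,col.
14,0

24: G=6,T=0
[2] (6+8,0*2+0) = (14,0)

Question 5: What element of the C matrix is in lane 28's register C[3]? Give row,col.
L=28->gid=28>>2=7, tid=28&3=0
[3]->row 7+8=15  col 0·2+1=1

15,1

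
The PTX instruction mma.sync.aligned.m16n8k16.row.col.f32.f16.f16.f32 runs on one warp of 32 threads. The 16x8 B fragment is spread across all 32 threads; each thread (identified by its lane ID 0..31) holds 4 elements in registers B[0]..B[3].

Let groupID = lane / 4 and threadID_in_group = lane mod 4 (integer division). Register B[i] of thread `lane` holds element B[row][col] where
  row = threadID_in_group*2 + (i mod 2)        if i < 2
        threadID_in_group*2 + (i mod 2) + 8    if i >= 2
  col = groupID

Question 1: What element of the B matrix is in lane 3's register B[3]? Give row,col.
lane 3: gr=0 (3/4), th=3 (3%4)
i=3: r=3*2+1+8=15, c=gr=0

15,0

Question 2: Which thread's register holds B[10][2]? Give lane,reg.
9,2

c=2⇒gr=2  r=10⇒Rb=1,th=1,odd=0
L=2*4+1=9  i=1*2+0=2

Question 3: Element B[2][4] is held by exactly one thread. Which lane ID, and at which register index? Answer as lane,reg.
17,0

c: 4->gid=4  r: 2->r8=0,tid=1,i&1=0
L=4*4+1=17  i=0*2+0=0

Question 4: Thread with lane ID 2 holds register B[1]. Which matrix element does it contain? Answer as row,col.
2: grp=0,tig=2
[1] (2*2+1+0,0) = (5,0)

5,0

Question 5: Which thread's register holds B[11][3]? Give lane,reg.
c=3->g=3  r=11->rb=1,t=1,b0=1
L=3*4+1=13  i=1*2+1=3

13,3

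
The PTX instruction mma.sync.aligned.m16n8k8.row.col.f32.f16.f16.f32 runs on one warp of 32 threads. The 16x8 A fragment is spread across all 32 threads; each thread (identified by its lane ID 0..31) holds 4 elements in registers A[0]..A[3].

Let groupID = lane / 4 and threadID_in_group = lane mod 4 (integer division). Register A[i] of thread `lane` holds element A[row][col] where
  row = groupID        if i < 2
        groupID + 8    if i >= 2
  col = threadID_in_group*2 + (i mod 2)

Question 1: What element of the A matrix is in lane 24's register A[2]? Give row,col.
lane 24: G=6 (24/4), T=0 (24%4)
i=2: r=6+8=14, c=0*2+0=0

14,0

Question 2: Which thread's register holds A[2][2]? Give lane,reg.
r:2=>grp=2,rB=0  c:2=>tig=1,lo=0
L=2*4+1=9  i=0*2+0=0

9,0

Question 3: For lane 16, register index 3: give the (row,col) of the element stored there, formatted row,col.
12,1

16: gr=4,th=0
[3] (4+8,0*2+1) = (12,1)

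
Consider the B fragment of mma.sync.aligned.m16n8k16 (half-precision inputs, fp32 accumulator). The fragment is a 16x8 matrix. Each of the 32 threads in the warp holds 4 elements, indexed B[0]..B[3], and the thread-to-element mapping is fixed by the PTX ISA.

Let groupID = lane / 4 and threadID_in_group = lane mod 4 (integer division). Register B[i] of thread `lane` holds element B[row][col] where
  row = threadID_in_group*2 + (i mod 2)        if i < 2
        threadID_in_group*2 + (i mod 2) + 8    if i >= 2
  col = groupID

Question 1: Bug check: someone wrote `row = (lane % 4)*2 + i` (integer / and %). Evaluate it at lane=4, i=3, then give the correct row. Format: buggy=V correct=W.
buggy=3 correct=9

`(lane % 4)*2 + i`[4,3]⇒3
4: gr=1,th=0
[3] (0*2+1+8,1) = (9,1)
row: 3 vs 9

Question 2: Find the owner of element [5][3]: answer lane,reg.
14,1

c=3⇒gr=3  r=5⇒Rb=0,th=2,odd=1
L=3*4+2=14  i=0*2+1=1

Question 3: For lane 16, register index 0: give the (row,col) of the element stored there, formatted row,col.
0,4

16: grp=4,tig=0
[0] (0*2+0+0,4) = (0,4)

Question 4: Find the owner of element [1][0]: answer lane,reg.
0,1

c: 0->gid=0  r: 1->r8=0,tid=0,i&1=1
L=0*4+0=0  i=0*2+1=1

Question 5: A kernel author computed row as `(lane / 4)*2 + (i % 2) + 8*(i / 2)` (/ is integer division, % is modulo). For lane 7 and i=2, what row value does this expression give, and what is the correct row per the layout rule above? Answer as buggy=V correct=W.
`(lane / 4)*2 + (i % 2) + 8*(i / 2)`[7,2]->10
L=7->g=7>>2=1, t=7&3=3
[2]->row 3·2+0+8=14  col g=1
row: 10 vs 14

buggy=10 correct=14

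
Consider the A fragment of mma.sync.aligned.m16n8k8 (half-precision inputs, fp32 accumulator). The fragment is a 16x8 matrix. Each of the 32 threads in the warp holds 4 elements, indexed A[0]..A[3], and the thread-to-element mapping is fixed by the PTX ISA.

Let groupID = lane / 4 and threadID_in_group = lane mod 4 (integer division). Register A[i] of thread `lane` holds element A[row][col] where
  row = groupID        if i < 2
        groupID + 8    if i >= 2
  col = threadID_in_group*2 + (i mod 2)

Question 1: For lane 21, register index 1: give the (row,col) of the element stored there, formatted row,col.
L=21->gid=21>>2=5, tid=21&3=1
[1]->row 5+0=5  col 1·2+1=3

5,3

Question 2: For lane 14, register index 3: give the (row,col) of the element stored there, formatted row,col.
L=14->gid=14>>2=3, tid=14&3=2
[3]->row 3+8=11  col 2·2+1=5

11,5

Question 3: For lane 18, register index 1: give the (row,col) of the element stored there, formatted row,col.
4,5

18: gid=4,tid=2
[1] (4+0,2*2+1) = (4,5)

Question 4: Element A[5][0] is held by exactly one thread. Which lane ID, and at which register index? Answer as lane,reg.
20,0

r:5=>grp=5,rB=0  c:0=>tig=0,lo=0
L=5*4+0=20  i=0*2+0=0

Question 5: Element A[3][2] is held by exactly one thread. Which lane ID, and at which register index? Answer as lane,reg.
r=3->g=3,rb=0  c=2->t=1,b0=0
L=3*4+1=13  i=0*2+0=0

13,0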